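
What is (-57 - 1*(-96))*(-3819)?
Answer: -148941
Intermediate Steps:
(-57 - 1*(-96))*(-3819) = (-57 + 96)*(-3819) = 39*(-3819) = -148941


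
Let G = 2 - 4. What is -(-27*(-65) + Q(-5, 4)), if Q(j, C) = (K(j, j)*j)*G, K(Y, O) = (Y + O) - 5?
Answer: -1605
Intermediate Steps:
K(Y, O) = -5 + O + Y (K(Y, O) = (O + Y) - 5 = -5 + O + Y)
G = -2
Q(j, C) = -2*j*(-5 + 2*j) (Q(j, C) = ((-5 + j + j)*j)*(-2) = ((-5 + 2*j)*j)*(-2) = (j*(-5 + 2*j))*(-2) = -2*j*(-5 + 2*j))
-(-27*(-65) + Q(-5, 4)) = -(-27*(-65) + 2*(-5)*(5 - 2*(-5))) = -(1755 + 2*(-5)*(5 + 10)) = -(1755 + 2*(-5)*15) = -(1755 - 150) = -1*1605 = -1605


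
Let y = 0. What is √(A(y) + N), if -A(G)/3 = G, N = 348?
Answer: 2*√87 ≈ 18.655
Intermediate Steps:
A(G) = -3*G
√(A(y) + N) = √(-3*0 + 348) = √(0 + 348) = √348 = 2*√87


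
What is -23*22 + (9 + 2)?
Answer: -495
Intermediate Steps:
-23*22 + (9 + 2) = -506 + 11 = -495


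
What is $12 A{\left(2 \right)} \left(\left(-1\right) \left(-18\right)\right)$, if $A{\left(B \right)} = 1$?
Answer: $216$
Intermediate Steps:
$12 A{\left(2 \right)} \left(\left(-1\right) \left(-18\right)\right) = 12 \cdot 1 \left(\left(-1\right) \left(-18\right)\right) = 12 \cdot 18 = 216$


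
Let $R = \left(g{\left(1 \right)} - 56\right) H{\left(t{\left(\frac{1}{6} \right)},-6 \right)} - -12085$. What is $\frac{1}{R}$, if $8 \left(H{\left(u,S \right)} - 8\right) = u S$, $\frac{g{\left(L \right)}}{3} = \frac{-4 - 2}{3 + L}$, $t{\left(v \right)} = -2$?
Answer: $\frac{4}{46041} \approx 8.6879 \cdot 10^{-5}$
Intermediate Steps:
$g{\left(L \right)} = - \frac{18}{3 + L}$ ($g{\left(L \right)} = 3 \frac{-4 - 2}{3 + L} = 3 \left(- \frac{6}{3 + L}\right) = - \frac{18}{3 + L}$)
$H{\left(u,S \right)} = 8 + \frac{S u}{8}$ ($H{\left(u,S \right)} = 8 + \frac{u S}{8} = 8 + \frac{S u}{8}$)
$R = \frac{46041}{4}$ ($R = \left(- \frac{18}{3 + 1} - 56\right) \left(8 + \frac{1}{8} \left(-6\right) \left(-2\right)\right) - -12085 = \left(- \frac{18}{4} - 56\right) \left(8 + \frac{3}{2}\right) + 12085 = \left(\left(-18\right) \frac{1}{4} - 56\right) \frac{19}{2} + 12085 = \left(- \frac{9}{2} - 56\right) \frac{19}{2} + 12085 = \left(- \frac{121}{2}\right) \frac{19}{2} + 12085 = - \frac{2299}{4} + 12085 = \frac{46041}{4} \approx 11510.0$)
$\frac{1}{R} = \frac{1}{\frac{46041}{4}} = \frac{4}{46041}$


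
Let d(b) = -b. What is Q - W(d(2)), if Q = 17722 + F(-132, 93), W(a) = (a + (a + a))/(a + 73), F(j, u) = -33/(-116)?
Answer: 145961431/8236 ≈ 17722.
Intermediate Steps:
F(j, u) = 33/116 (F(j, u) = -33*(-1/116) = 33/116)
W(a) = 3*a/(73 + a) (W(a) = (a + 2*a)/(73 + a) = (3*a)/(73 + a) = 3*a/(73 + a))
Q = 2055785/116 (Q = 17722 + 33/116 = 2055785/116 ≈ 17722.)
Q - W(d(2)) = 2055785/116 - 3*(-1*2)/(73 - 1*2) = 2055785/116 - 3*(-2)/(73 - 2) = 2055785/116 - 3*(-2)/71 = 2055785/116 - 1*(-6/71) = 2055785/116 + 6/71 = 145961431/8236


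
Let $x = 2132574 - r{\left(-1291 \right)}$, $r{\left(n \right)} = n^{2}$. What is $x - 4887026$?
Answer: $-4421133$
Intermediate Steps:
$x = 465893$ ($x = 2132574 - \left(-1291\right)^{2} = 2132574 - 1666681 = 465893$)
$x - 4887026 = 465893 - 4887026 = -4421133$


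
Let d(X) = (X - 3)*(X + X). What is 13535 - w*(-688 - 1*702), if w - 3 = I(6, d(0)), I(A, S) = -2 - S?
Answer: 14925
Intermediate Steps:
d(X) = 2*X*(-3 + X) (d(X) = (-3 + X)*(2*X) = 2*X*(-3 + X))
w = 1 (w = 3 + (-2 - 2*0*(-3 + 0)) = 3 + (-2 - 2*0*(-3)) = 3 + (-2 - 1*0) = 3 + (-2 + 0) = 3 - 2 = 1)
13535 - w*(-688 - 1*702) = 13535 - (-688 - 1*702) = 13535 - (-688 - 702) = 13535 - (-1390) = 13535 - 1*(-1390) = 13535 + 1390 = 14925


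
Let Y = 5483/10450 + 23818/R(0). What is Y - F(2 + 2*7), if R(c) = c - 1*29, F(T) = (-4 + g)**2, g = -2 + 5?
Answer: -249042143/303050 ≈ -821.79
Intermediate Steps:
g = 3
F(T) = 1 (F(T) = (-4 + 3)**2 = (-1)**2 = 1)
R(c) = -29 + c (R(c) = c - 29 = -29 + c)
Y = -248739093/303050 (Y = 5483/10450 + 23818/(-29 + 0) = 5483*(1/10450) + 23818/(-29) = 5483/10450 + 23818*(-1/29) = 5483/10450 - 23818/29 = -248739093/303050 ≈ -820.79)
Y - F(2 + 2*7) = -248739093/303050 - 1*1 = -248739093/303050 - 1 = -249042143/303050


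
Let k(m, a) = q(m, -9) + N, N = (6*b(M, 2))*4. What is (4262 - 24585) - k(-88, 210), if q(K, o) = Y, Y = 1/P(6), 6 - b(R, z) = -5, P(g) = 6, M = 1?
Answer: -123523/6 ≈ -20587.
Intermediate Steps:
b(R, z) = 11 (b(R, z) = 6 - 1*(-5) = 6 + 5 = 11)
N = 264 (N = (6*11)*4 = 66*4 = 264)
Y = 1/6 ≈ 0.16667
q(K, o) = 1/6
k(m, a) = 1585/6 (k(m, a) = 1/6 + 264 = 1585/6)
(4262 - 24585) - k(-88, 210) = (4262 - 24585) - 1*1585/6 = -20323 - 1585/6 = -123523/6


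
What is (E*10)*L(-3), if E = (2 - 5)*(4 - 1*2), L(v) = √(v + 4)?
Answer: -60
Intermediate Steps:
L(v) = √(4 + v)
E = -6 (E = -3*(4 - 2) = -3*2 = -6)
(E*10)*L(-3) = (-6*10)*√(4 - 3) = -60*√1 = -60*1 = -60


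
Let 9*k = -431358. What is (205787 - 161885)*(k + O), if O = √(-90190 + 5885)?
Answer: -2104164324 + 43902*I*√84305 ≈ -2.1042e+9 + 1.2747e+7*I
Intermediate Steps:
k = -143786/3 (k = (⅑)*(-431358) = -143786/3 ≈ -47929.)
O = I*√84305 (O = √(-84305) = I*√84305 ≈ 290.35*I)
(205787 - 161885)*(k + O) = (205787 - 161885)*(-143786/3 + I*√84305) = 43902*(-143786/3 + I*√84305) = -2104164324 + 43902*I*√84305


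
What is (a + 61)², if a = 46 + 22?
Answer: 16641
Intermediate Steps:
a = 68
(a + 61)² = (68 + 61)² = 129² = 16641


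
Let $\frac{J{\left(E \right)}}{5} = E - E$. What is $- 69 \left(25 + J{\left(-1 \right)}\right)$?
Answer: $-1725$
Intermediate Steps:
$J{\left(E \right)} = 0$ ($J{\left(E \right)} = 5 \left(E - E\right) = 5 \cdot 0 = 0$)
$- 69 \left(25 + J{\left(-1 \right)}\right) = - 69 \left(25 + 0\right) = \left(-69\right) 25 = -1725$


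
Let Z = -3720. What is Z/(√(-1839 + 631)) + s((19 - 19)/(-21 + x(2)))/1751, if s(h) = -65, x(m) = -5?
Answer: -65/1751 + 930*I*√302/151 ≈ -0.037122 + 107.03*I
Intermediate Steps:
Z/(√(-1839 + 631)) + s((19 - 19)/(-21 + x(2)))/1751 = -3720/√(-1839 + 631) - 65/1751 = -3720*(-I*√302/604) - 65*1/1751 = -3720*(-I*√302/604) - 65/1751 = -(-930)*I*√302/151 - 65/1751 = 930*I*√302/151 - 65/1751 = -65/1751 + 930*I*√302/151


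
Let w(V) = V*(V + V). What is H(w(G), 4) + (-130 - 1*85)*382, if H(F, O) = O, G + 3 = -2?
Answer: -82126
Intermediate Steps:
G = -5 (G = -3 - 2 = -5)
w(V) = 2*V**2 (w(V) = V*(2*V) = 2*V**2)
H(w(G), 4) + (-130 - 1*85)*382 = 4 + (-130 - 1*85)*382 = 4 + (-130 - 85)*382 = 4 - 215*382 = 4 - 82130 = -82126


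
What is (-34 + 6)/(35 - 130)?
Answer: 28/95 ≈ 0.29474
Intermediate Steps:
(-34 + 6)/(35 - 130) = -28/(-95) = -28*(-1/95) = 28/95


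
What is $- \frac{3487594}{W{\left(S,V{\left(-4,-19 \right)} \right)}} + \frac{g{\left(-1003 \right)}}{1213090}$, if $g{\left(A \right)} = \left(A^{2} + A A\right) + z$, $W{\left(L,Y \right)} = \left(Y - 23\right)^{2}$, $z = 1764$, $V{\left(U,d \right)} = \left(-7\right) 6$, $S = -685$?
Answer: $- \frac{422225717651}{512530525} \approx -823.81$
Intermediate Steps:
$V{\left(U,d \right)} = -42$
$W{\left(L,Y \right)} = \left(-23 + Y\right)^{2}$
$g{\left(A \right)} = 1764 + 2 A^{2}$ ($g{\left(A \right)} = \left(A^{2} + A A\right) + 1764 = \left(A^{2} + A^{2}\right) + 1764 = 2 A^{2} + 1764 = 1764 + 2 A^{2}$)
$- \frac{3487594}{W{\left(S,V{\left(-4,-19 \right)} \right)}} + \frac{g{\left(-1003 \right)}}{1213090} = - \frac{3487594}{\left(-23 - 42\right)^{2}} + \frac{1764 + 2 \left(-1003\right)^{2}}{1213090} = - \frac{3487594}{\left(-65\right)^{2}} + \left(1764 + 2 \cdot 1006009\right) \frac{1}{1213090} = - \frac{3487594}{4225} + \left(1764 + 2012018\right) \frac{1}{1213090} = \left(-3487594\right) \frac{1}{4225} + 2013782 \cdot \frac{1}{1213090} = - \frac{3487594}{4225} + \frac{1006891}{606545} = - \frac{422225717651}{512530525}$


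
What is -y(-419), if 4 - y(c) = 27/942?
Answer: -1247/314 ≈ -3.9713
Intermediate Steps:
y(c) = 1247/314 (y(c) = 4 - 27/942 = 4 - 1*9/314 = 4 - 9/314 = 1247/314)
-y(-419) = -1*1247/314 = -1247/314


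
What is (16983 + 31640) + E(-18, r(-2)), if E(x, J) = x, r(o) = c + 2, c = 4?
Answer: 48605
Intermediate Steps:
r(o) = 6 (r(o) = 4 + 2 = 6)
(16983 + 31640) + E(-18, r(-2)) = (16983 + 31640) - 18 = 48623 - 18 = 48605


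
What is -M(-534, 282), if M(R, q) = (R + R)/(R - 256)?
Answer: -534/395 ≈ -1.3519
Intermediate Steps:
M(R, q) = 2*R/(-256 + R) (M(R, q) = (2*R)/(-256 + R) = 2*R/(-256 + R))
-M(-534, 282) = -2*(-534)/(-256 - 534) = -2*(-534)/(-790) = -2*(-534)*(-1)/790 = -1*534/395 = -534/395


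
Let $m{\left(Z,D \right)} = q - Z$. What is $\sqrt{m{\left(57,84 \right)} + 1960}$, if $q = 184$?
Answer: $\sqrt{2087} \approx 45.684$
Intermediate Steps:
$m{\left(Z,D \right)} = 184 - Z$
$\sqrt{m{\left(57,84 \right)} + 1960} = \sqrt{\left(184 - 57\right) + 1960} = \sqrt{127 + 1960} = \sqrt{2087}$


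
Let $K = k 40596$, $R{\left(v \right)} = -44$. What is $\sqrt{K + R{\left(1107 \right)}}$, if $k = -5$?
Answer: $4 i \sqrt{12689} \approx 450.58 i$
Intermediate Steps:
$K = -202980$ ($K = \left(-5\right) 40596 = -202980$)
$\sqrt{K + R{\left(1107 \right)}} = \sqrt{-202980 - 44} = \sqrt{-203024} = 4 i \sqrt{12689}$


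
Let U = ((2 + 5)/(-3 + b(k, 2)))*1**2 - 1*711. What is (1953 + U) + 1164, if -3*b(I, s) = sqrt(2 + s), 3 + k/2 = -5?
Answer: 26445/11 ≈ 2404.1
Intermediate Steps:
k = -16 (k = -6 + 2*(-5) = -6 - 10 = -16)
b(I, s) = -sqrt(2 + s)/3
U = -7842/11 (U = ((2 + 5)/(-3 - sqrt(2 + 2)/3))*1**2 - 1*711 = (7/(-3 - sqrt(4)/3))*1 - 711 = (7/(-3 - 1/3*2))*1 - 711 = (7/(-3 - 2/3))*1 - 711 = (7/(-11/3))*1 - 711 = (7*(-3/11))*1 - 711 = -21/11*1 - 711 = -21/11 - 711 = -7842/11 ≈ -712.91)
(1953 + U) + 1164 = (1953 - 7842/11) + 1164 = 13641/11 + 1164 = 26445/11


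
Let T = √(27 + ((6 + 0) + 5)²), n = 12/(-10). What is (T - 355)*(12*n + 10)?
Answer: 1562 - 44*√37/5 ≈ 1508.5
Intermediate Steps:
n = -6/5 (n = 12*(-⅒) = -6/5 ≈ -1.2000)
T = 2*√37 (T = √(27 + (6 + 5)²) = √(27 + 11²) = √(27 + 121) = √148 = 2*√37 ≈ 12.166)
(T - 355)*(12*n + 10) = (2*√37 - 355)*(12*(-6/5) + 10) = (-355 + 2*√37)*(-72/5 + 10) = (-355 + 2*√37)*(-22/5) = 1562 - 44*√37/5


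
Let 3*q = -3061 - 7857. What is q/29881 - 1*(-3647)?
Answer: 326917103/89643 ≈ 3646.9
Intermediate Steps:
q = -10918/3 (q = (-3061 - 7857)/3 = (⅓)*(-10918) = -10918/3 ≈ -3639.3)
q/29881 - 1*(-3647) = -10918/3/29881 - 1*(-3647) = -10918/3*1/29881 + 3647 = -10918/89643 + 3647 = 326917103/89643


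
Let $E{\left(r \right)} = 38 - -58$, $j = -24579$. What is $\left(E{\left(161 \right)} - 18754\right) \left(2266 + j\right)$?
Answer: $416315954$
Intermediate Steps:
$E{\left(r \right)} = 96$ ($E{\left(r \right)} = 38 + 58 = 96$)
$\left(E{\left(161 \right)} - 18754\right) \left(2266 + j\right) = \left(96 - 18754\right) \left(2266 - 24579\right) = \left(-18658\right) \left(-22313\right) = 416315954$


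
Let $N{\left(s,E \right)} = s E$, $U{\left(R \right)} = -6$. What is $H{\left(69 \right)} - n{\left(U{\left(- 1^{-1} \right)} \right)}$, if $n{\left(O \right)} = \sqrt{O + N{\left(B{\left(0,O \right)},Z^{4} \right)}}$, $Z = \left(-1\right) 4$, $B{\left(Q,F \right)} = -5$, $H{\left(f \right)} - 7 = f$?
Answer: $76 - i \sqrt{1286} \approx 76.0 - 35.861 i$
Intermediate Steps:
$H{\left(f \right)} = 7 + f$
$Z = -4$
$N{\left(s,E \right)} = E s$
$n{\left(O \right)} = \sqrt{-1280 + O}$ ($n{\left(O \right)} = \sqrt{O + \left(-4\right)^{4} \left(-5\right)} = \sqrt{O + 256 \left(-5\right)} = \sqrt{O - 1280} = \sqrt{-1280 + O}$)
$H{\left(69 \right)} - n{\left(U{\left(- 1^{-1} \right)} \right)} = \left(7 + 69\right) - \sqrt{-1280 - 6} = 76 - \sqrt{-1286} = 76 - i \sqrt{1286}$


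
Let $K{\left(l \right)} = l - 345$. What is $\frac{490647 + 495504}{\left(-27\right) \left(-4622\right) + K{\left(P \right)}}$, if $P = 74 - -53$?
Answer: $\frac{986151}{124576} \approx 7.9161$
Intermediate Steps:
$P = 127$ ($P = 74 + 53 = 127$)
$K{\left(l \right)} = -345 + l$
$\frac{490647 + 495504}{\left(-27\right) \left(-4622\right) + K{\left(P \right)}} = \frac{490647 + 495504}{\left(-27\right) \left(-4622\right) + \left(-345 + 127\right)} = \frac{986151}{124794 - 218} = \frac{986151}{124576}$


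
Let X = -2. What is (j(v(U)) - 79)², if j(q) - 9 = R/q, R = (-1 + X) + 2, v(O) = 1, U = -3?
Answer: 5041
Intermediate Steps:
R = -1 (R = (-1 - 2) + 2 = -3 + 2 = -1)
j(q) = 9 - 1/q
(j(v(U)) - 79)² = ((9 - 1/1) - 79)² = ((9 - 1*1) - 79)² = ((9 - 1) - 79)² = (8 - 79)² = (-71)² = 5041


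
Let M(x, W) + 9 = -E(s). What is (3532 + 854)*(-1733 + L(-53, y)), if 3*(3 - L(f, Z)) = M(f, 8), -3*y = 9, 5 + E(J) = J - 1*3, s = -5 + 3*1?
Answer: -7589242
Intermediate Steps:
s = -2 (s = -5 + 3 = -2)
E(J) = -8 + J (E(J) = -5 + (J - 1*3) = -5 + (J - 3) = -5 + (-3 + J) = -8 + J)
M(x, W) = 1 (M(x, W) = -9 - (-8 - 2) = -9 - 1*(-10) = -9 + 10 = 1)
y = -3 (y = -1/3*9 = -3)
L(f, Z) = 8/3 (L(f, Z) = 3 - 1/3*1 = 3 - 1/3 = 8/3)
(3532 + 854)*(-1733 + L(-53, y)) = (3532 + 854)*(-1733 + 8/3) = 4386*(-5191/3) = -7589242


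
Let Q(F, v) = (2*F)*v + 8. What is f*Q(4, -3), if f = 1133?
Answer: -18128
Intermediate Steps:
Q(F, v) = 8 + 2*F*v (Q(F, v) = 2*F*v + 8 = 8 + 2*F*v)
f*Q(4, -3) = 1133*(8 + 2*4*(-3)) = 1133*(8 - 24) = 1133*(-16) = -18128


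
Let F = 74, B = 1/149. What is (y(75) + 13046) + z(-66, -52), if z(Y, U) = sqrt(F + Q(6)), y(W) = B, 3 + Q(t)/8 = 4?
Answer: 1943855/149 + sqrt(82) ≈ 13055.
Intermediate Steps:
B = 1/149 ≈ 0.0067114
Q(t) = 8 (Q(t) = -24 + 8*4 = -24 + 32 = 8)
y(W) = 1/149
z(Y, U) = sqrt(82) (z(Y, U) = sqrt(74 + 8) = sqrt(82))
(y(75) + 13046) + z(-66, -52) = (1/149 + 13046) + sqrt(82) = 1943855/149 + sqrt(82)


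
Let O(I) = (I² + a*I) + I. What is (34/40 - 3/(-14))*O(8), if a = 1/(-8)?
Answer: 10579/140 ≈ 75.564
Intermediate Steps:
a = -⅛ ≈ -0.12500
O(I) = I² + 7*I/8 (O(I) = (I² - I/8) + I = I² + 7*I/8)
(34/40 - 3/(-14))*O(8) = (34/40 - 3/(-14))*((⅛)*8*(7 + 8*8)) = (34*(1/40) - 3*(-1/14))*((⅛)*8*(7 + 64)) = (17/20 + 3/14)*((⅛)*8*71) = (149/140)*71 = 10579/140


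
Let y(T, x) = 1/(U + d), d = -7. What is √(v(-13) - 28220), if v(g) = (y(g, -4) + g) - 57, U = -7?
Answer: I*√5544854/14 ≈ 168.2*I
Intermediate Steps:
y(T, x) = -1/14 (y(T, x) = 1/(-7 - 7) = 1/(-14) = -1/14)
v(g) = -799/14 + g (v(g) = (-1/14 + g) - 57 = -799/14 + g)
√(v(-13) - 28220) = √((-799/14 - 13) - 28220) = √(-981/14 - 28220) = √(-396061/14) = I*√5544854/14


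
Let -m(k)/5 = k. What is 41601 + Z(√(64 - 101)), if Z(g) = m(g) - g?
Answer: 41601 - 6*I*√37 ≈ 41601.0 - 36.497*I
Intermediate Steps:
m(k) = -5*k
Z(g) = -6*g (Z(g) = -5*g - g = -6*g)
41601 + Z(√(64 - 101)) = 41601 - 6*√(64 - 101) = 41601 - 6*I*√37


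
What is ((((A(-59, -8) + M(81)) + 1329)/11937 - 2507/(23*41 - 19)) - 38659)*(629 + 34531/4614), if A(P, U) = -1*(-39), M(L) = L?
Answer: -18149424585255175/737557128 ≈ -2.4607e+7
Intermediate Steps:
A(P, U) = 39
((((A(-59, -8) + M(81)) + 1329)/11937 - 2507/(23*41 - 19)) - 38659)*(629 + 34531/4614) = ((((39 + 81) + 1329)/11937 - 2507/(23*41 - 19)) - 38659)*(629 + 34531/4614) = (((120 + 1329)*(1/11937) - 2507/(943 - 19)) - 38659)*(629 + 34531*(1/4614)) = ((1449*(1/11937) - 2507/924) - 38659)*(629 + 34531/4614) = ((21/173 - 2507*1/924) - 38659)*(2936737/4614) = ((21/173 - 2507/924) - 38659)*(2936737/4614) = (-414307/159852 - 38659)*(2936737/4614) = -6180132775/159852*2936737/4614 = -18149424585255175/737557128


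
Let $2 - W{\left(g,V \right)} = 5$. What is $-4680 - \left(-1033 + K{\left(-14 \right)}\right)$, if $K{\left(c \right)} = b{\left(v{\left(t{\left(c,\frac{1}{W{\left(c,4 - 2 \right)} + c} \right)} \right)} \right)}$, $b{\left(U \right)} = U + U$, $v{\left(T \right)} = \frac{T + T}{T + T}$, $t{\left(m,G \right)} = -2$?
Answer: $-3649$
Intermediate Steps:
$W{\left(g,V \right)} = -3$ ($W{\left(g,V \right)} = 2 - 5 = -3$)
$v{\left(T \right)} = 1$ ($v{\left(T \right)} = \frac{2 T}{2 T} = 2 T \frac{1}{2 T} = 1$)
$b{\left(U \right)} = 2 U$
$K{\left(c \right)} = 2$ ($K{\left(c \right)} = 2 \cdot 1 = 2$)
$-4680 - \left(-1033 + K{\left(-14 \right)}\right) = -4680 + \left(1033 - 2\right) = -4680 + 1031 = -3649$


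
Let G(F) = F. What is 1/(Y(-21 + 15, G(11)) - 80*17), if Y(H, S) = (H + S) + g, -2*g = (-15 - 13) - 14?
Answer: -1/1334 ≈ -0.00074963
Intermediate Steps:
g = 21 (g = -((-15 - 13) - 14)/2 = -(-28 - 14)/2 = -½*(-42) = 21)
Y(H, S) = 21 + H + S (Y(H, S) = (H + S) + 21 = 21 + H + S)
1/(Y(-21 + 15, G(11)) - 80*17) = 1/((21 + (-21 + 15) + 11) - 80*17) = 1/((21 - 6 + 11) - 1360) = 1/(26 - 1360) = 1/(-1334) = -1/1334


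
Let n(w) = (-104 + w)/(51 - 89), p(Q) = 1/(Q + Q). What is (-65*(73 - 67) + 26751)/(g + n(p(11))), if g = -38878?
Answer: -22037796/32499721 ≈ -0.67809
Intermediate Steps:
p(Q) = 1/(2*Q)
n(w) = 52/19 - w/38 (n(w) = (-104 + w)/(-38) = (-104 + w)*(-1/38) = 52/19 - w/38)
(-65*(73 - 67) + 26751)/(g + n(p(11))) = (-65*(73 - 67) + 26751)/(-38878 + (52/19 - 1/(76*11))) = (-65*6 + 26751)/(-38878 + (52/19 - 1/(76*11))) = (-390 + 26751)/(-38878 + (52/19 - 1/38*1/22)) = 26361/(-38878 + (52/19 - 1/836)) = 26361/(-38878 + 2287/836) = 26361/(-32499721/836) = 26361*(-836/32499721) = -22037796/32499721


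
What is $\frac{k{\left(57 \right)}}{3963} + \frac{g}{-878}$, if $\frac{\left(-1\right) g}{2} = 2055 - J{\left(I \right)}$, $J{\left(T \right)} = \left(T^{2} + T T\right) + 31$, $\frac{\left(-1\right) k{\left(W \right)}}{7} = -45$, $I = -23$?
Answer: $\frac{1322181}{579919} \approx 2.2799$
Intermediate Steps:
$k{\left(W \right)} = 315$ ($k{\left(W \right)} = \left(-7\right) \left(-45\right) = 315$)
$J{\left(T \right)} = 31 + 2 T^{2}$ ($J{\left(T \right)} = \left(T^{2} + T^{2}\right) + 31 = 2 T^{2} + 31 = 31 + 2 T^{2}$)
$g = -1932$ ($g = - 2 \left(2055 - \left(31 + 2 \left(-23\right)^{2}\right)\right) = - 2 \left(2055 - \left(31 + 2 \cdot 529\right)\right) = - 2 \left(2055 - \left(31 + 1058\right)\right) = - 2 \left(2055 - 1089\right) = \left(-2\right) 966 = -1932$)
$\frac{k{\left(57 \right)}}{3963} + \frac{g}{-878} = \frac{315}{3963} - \frac{1932}{-878} = 315 \cdot \frac{1}{3963} - - \frac{966}{439} = \frac{105}{1321} + \frac{966}{439} = \frac{1322181}{579919}$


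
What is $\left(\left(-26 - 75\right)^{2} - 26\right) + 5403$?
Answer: $15578$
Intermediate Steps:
$\left(\left(-26 - 75\right)^{2} - 26\right) + 5403 = \left(\left(-101\right)^{2} - 26\right) + 5403 = \left(10201 - 26\right) + 5403 = 10175 + 5403 = 15578$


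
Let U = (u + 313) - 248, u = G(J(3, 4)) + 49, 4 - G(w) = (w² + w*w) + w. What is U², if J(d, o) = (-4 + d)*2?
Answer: 12544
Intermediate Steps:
J(d, o) = -8 + 2*d
G(w) = 4 - w - 2*w² (G(w) = 4 - ((w² + w*w) + w) = 4 - ((w² + w²) + w) = 4 - (2*w² + w) = 4 - (w + 2*w²) = 4 + (-w - 2*w²) = 4 - w - 2*w²)
u = 47 (u = (4 - (-8 + 2*3) - 2*(-8 + 2*3)²) + 49 = (4 - (-8 + 6) - 2*(-8 + 6)²) + 49 = (4 - 1*(-2) - 2*(-2)²) + 49 = (4 + 2 - 2*4) + 49 = (4 + 2 - 8) + 49 = -2 + 49 = 47)
U = 112 (U = (47 + 313) - 248 = 360 - 248 = 112)
U² = 112² = 12544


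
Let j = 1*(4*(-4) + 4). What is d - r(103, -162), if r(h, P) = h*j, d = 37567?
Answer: 38803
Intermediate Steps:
j = -12 (j = 1*(-16 + 4) = 1*(-12) = -12)
r(h, P) = -12*h (r(h, P) = h*(-12) = -12*h)
d - r(103, -162) = 37567 - (-12)*103 = 37567 - 1*(-1236) = 37567 + 1236 = 38803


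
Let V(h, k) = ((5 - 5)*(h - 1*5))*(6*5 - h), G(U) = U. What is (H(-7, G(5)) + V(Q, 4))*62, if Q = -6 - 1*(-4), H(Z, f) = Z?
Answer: -434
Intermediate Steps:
Q = -2 (Q = -6 + 4 = -2)
V(h, k) = 0 (V(h, k) = (0*(h - 5))*(30 - h) = (0*(-5 + h))*(30 - h) = 0*(30 - h) = 0)
(H(-7, G(5)) + V(Q, 4))*62 = (-7 + 0)*62 = -7*62 = -434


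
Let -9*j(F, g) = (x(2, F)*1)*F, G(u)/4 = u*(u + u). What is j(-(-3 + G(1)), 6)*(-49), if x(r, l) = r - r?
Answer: 0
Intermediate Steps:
G(u) = 8*u² (G(u) = 4*(u*(u + u)) = 4*(u*(2*u)) = 4*(2*u²) = 8*u²)
x(r, l) = 0
j(F, g) = 0 (j(F, g) = -0*1*F/9 = -0*F = -⅑*0 = 0)
j(-(-3 + G(1)), 6)*(-49) = 0*(-49) = 0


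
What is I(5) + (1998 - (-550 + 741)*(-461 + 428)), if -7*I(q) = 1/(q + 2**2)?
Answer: 522962/63 ≈ 8301.0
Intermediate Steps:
I(q) = -1/(7*(4 + q)) (I(q) = -1/(7*(q + 2**2)) = -1/(7*(q + 4)) = -1/(7*(4 + q)))
I(5) + (1998 - (-550 + 741)*(-461 + 428)) = -1/(28 + 7*5) + (1998 - (-550 + 741)*(-461 + 428)) = -1/(28 + 35) + (1998 - 191*(-33)) = -1/63 + (1998 - 1*(-6303)) = -1*1/63 + (1998 + 6303) = -1/63 + 8301 = 522962/63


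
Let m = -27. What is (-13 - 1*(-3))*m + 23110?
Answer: 23380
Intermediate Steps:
(-13 - 1*(-3))*m + 23110 = (-13 - 1*(-3))*(-27) + 23110 = (-13 + 3)*(-27) + 23110 = -10*(-27) + 23110 = 270 + 23110 = 23380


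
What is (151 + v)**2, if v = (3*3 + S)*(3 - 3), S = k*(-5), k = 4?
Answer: 22801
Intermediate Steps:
S = -20 (S = 4*(-5) = -20)
v = 0 (v = (3*3 - 20)*(3 - 3) = (9 - 20)*0 = -11*0 = 0)
(151 + v)**2 = (151 + 0)**2 = 151**2 = 22801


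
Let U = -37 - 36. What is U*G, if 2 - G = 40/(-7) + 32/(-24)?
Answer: -13870/21 ≈ -660.48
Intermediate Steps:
U = -73
G = 190/21 (G = 2 - (40/(-7) + 32/(-24)) = 2 - (40*(-1/7) + 32*(-1/24)) = 2 - (-40/7 - 4/3) = 2 - 1*(-148/21) = 2 + 148/21 = 190/21 ≈ 9.0476)
U*G = -73*190/21 = -13870/21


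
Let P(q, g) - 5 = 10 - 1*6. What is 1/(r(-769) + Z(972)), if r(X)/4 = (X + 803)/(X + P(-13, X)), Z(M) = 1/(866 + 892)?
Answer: -167010/29791 ≈ -5.6061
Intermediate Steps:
Z(M) = 1/1758
P(q, g) = 9 (P(q, g) = 5 + (10 - 1*6) = 5 + (10 - 6) = 5 + 4 = 9)
r(X) = 4*(803 + X)/(9 + X) (r(X) = 4*((X + 803)/(X + 9)) = 4*((803 + X)/(9 + X)) = 4*(803 + X)/(9 + X))
1/(r(-769) + Z(972)) = 1/(4*(803 - 769)/(9 - 769) + 1/1758) = 1/(4*34/(-760) + 1/1758) = 1/(4*(-1/760)*34 + 1/1758) = 1/(-17/95 + 1/1758) = 1/(-29791/167010) = -167010/29791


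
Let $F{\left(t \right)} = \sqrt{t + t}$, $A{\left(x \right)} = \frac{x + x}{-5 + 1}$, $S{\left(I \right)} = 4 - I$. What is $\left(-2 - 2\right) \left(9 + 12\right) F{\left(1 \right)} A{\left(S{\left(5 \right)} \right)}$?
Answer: $- 42 \sqrt{2} \approx -59.397$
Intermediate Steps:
$A{\left(x \right)} = - \frac{x}{2}$ ($A{\left(x \right)} = \frac{2 x}{-4} = 2 x \left(- \frac{1}{4}\right) = - \frac{x}{2}$)
$F{\left(t \right)} = \sqrt{2} \sqrt{t}$ ($F{\left(t \right)} = \sqrt{2 t} = \sqrt{2} \sqrt{t}$)
$\left(-2 - 2\right) \left(9 + 12\right) F{\left(1 \right)} A{\left(S{\left(5 \right)} \right)} = \left(-2 - 2\right) \left(9 + 12\right) \sqrt{2} \sqrt{1} \left(- \frac{4 - 5}{2}\right) = \left(-4\right) 21 \sqrt{2} \cdot 1 \left(- \frac{4 - 5}{2}\right) = - 84 \sqrt{2} \left(\left(- \frac{1}{2}\right) \left(-1\right)\right) = - 84 \sqrt{2} \cdot \frac{1}{2} = - 42 \sqrt{2}$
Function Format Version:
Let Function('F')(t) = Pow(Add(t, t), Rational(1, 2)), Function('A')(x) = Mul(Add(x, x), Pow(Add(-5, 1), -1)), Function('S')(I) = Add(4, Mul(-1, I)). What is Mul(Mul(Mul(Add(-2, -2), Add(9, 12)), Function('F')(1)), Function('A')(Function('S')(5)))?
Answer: Mul(-42, Pow(2, Rational(1, 2))) ≈ -59.397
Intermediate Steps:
Function('A')(x) = Mul(Rational(-1, 2), x) (Function('A')(x) = Mul(Mul(2, x), Pow(-4, -1)) = Mul(Mul(2, x), Rational(-1, 4)) = Mul(Rational(-1, 2), x))
Function('F')(t) = Mul(Pow(2, Rational(1, 2)), Pow(t, Rational(1, 2))) (Function('F')(t) = Pow(Mul(2, t), Rational(1, 2)) = Mul(Pow(2, Rational(1, 2)), Pow(t, Rational(1, 2))))
Mul(Mul(Mul(Add(-2, -2), Add(9, 12)), Function('F')(1)), Function('A')(Function('S')(5))) = Mul(Mul(Mul(Add(-2, -2), Add(9, 12)), Mul(Pow(2, Rational(1, 2)), Pow(1, Rational(1, 2)))), Mul(Rational(-1, 2), Add(4, Mul(-1, 5)))) = Mul(Mul(Mul(-4, 21), Mul(Pow(2, Rational(1, 2)), 1)), Mul(Rational(-1, 2), Add(4, -5))) = Mul(Mul(-84, Pow(2, Rational(1, 2))), Mul(Rational(-1, 2), -1)) = Mul(Mul(-84, Pow(2, Rational(1, 2))), Rational(1, 2)) = Mul(-42, Pow(2, Rational(1, 2)))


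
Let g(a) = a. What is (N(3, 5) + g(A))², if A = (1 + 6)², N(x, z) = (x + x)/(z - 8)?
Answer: 2209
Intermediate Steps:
N(x, z) = 2*x/(-8 + z) (N(x, z) = (2*x)/(-8 + z) = 2*x/(-8 + z))
A = 49 (A = 7² = 49)
(N(3, 5) + g(A))² = (2*3/(-8 + 5) + 49)² = (2*3/(-3) + 49)² = (2*3*(-⅓) + 49)² = (-2 + 49)² = 47² = 2209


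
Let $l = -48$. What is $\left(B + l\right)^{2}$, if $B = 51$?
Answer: $9$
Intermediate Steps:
$\left(B + l\right)^{2} = \left(51 - 48\right)^{2} = 3^{2} = 9$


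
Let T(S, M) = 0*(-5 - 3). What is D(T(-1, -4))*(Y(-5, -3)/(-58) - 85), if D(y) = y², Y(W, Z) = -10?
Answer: 0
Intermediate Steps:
T(S, M) = 0 (T(S, M) = 0*(-8) = 0)
D(T(-1, -4))*(Y(-5, -3)/(-58) - 85) = 0²*(-10/(-58) - 85) = 0*(-10*(-1/58) - 85) = 0*(5/29 - 85) = 0*(-2460/29) = 0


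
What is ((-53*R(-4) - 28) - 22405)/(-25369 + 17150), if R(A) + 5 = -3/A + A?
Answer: 87983/32876 ≈ 2.6762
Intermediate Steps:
R(A) = -5 + A - 3/A (R(A) = -5 + (-3/A + A) = -5 + (A - 3/A) = -5 + A - 3/A)
((-53*R(-4) - 28) - 22405)/(-25369 + 17150) = ((-53*(-5 - 4 - 3/(-4)) - 28) - 22405)/(-25369 + 17150) = ((-53*(-5 - 4 - 3*(-¼)) - 28) - 22405)/(-8219) = ((-53*(-5 - 4 + ¾) - 28) - 22405)*(-1/8219) = ((-53*(-33/4) - 28) - 22405)*(-1/8219) = ((1749/4 - 28) - 22405)*(-1/8219) = (1637/4 - 22405)*(-1/8219) = -87983/4*(-1/8219) = 87983/32876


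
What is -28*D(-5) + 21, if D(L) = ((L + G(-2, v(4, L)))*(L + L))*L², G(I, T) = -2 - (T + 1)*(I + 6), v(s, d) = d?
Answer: 63021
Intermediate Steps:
G(I, T) = -2 - (1 + T)*(6 + I)
D(L) = 2*L³*(-6 - 3*L) (D(L) = ((L + (-8 - 1*(-2) - 6*L - 1*(-2)*L))*(L + L))*L² = ((L + (-8 + 2 - 6*L + 2*L))*(2*L))*L² = ((L + (-6 - 4*L))*(2*L))*L² = ((-6 - 3*L)*(2*L))*L² = (2*L*(-6 - 3*L))*L² = 2*L³*(-6 - 3*L))
-28*D(-5) + 21 = -168*(-5)³*(-2 - 1*(-5)) + 21 = -168*(-125)*(-2 + 5) + 21 = -168*(-125)*3 + 21 = -28*(-2250) + 21 = 63000 + 21 = 63021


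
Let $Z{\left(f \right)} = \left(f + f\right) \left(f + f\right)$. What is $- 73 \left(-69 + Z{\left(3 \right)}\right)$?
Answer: $2409$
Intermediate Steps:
$Z{\left(f \right)} = 4 f^{2}$ ($Z{\left(f \right)} = 2 f 2 f = 4 f^{2}$)
$- 73 \left(-69 + Z{\left(3 \right)}\right) = - 73 \left(-69 + 4 \cdot 3^{2}\right) = - 73 \left(-69 + 4 \cdot 9\right) = - 73 \left(-69 + 36\right) = \left(-73\right) \left(-33\right) = 2409$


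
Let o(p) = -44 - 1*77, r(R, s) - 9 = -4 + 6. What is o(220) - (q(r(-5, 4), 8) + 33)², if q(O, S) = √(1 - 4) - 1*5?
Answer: -902 - 56*I*√3 ≈ -902.0 - 96.995*I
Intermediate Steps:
r(R, s) = 11 (r(R, s) = 9 + (-4 + 6) = 9 + 2 = 11)
o(p) = -121 (o(p) = -44 - 77 = -121)
q(O, S) = -5 + I*√3 (q(O, S) = √(-3) - 5 = I*√3 - 5 = -5 + I*√3)
o(220) - (q(r(-5, 4), 8) + 33)² = -121 - ((-5 + I*√3) + 33)² = -121 - (28 + I*√3)²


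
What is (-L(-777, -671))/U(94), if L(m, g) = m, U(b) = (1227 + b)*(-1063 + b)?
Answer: -259/426683 ≈ -0.00060701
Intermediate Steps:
U(b) = (-1063 + b)*(1227 + b)
(-L(-777, -671))/U(94) = (-1*(-777))/(-1304301 + 94² + 164*94) = 777/(-1304301 + 8836 + 15416) = 777/(-1280049) = 777*(-1/1280049) = -259/426683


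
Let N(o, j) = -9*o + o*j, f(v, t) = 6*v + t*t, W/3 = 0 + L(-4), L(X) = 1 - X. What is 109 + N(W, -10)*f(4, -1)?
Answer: -7016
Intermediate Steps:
W = 15 (W = 3*(0 + (1 - 1*(-4))) = 3*(0 + (1 + 4)) = 3*(0 + 5) = 3*5 = 15)
f(v, t) = t² + 6*v (f(v, t) = 6*v + t² = t² + 6*v)
N(o, j) = -9*o + j*o
109 + N(W, -10)*f(4, -1) = 109 + (15*(-9 - 10))*((-1)² + 6*4) = 109 + (15*(-19))*(1 + 24) = 109 - 285*25 = 109 - 7125 = -7016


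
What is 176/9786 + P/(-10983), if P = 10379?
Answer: -790761/853013 ≈ -0.92702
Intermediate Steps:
176/9786 + P/(-10983) = 176/9786 + 10379/(-10983) = 176*(1/9786) + 10379*(-1/10983) = 88/4893 - 10379/10983 = -790761/853013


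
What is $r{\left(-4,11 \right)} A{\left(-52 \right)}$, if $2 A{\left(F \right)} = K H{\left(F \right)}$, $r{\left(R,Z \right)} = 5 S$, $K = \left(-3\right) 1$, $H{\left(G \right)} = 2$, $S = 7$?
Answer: $-105$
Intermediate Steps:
$K = -3$
$r{\left(R,Z \right)} = 35$ ($r{\left(R,Z \right)} = 5 \cdot 7 = 35$)
$A{\left(F \right)} = -3$ ($A{\left(F \right)} = \frac{\left(-3\right) 2}{2} = \frac{1}{2} \left(-6\right) = -3$)
$r{\left(-4,11 \right)} A{\left(-52 \right)} = 35 \left(-3\right) = -105$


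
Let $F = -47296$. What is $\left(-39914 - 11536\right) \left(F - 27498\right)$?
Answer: $3848151300$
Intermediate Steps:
$\left(-39914 - 11536\right) \left(F - 27498\right) = \left(-39914 - 11536\right) \left(-47296 - 27498\right) = \left(-51450\right) \left(-74794\right) = 3848151300$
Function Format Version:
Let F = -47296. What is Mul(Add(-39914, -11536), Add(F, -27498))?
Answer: 3848151300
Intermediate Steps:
Mul(Add(-39914, -11536), Add(F, -27498)) = Mul(Add(-39914, -11536), Add(-47296, -27498)) = Mul(-51450, -74794) = 3848151300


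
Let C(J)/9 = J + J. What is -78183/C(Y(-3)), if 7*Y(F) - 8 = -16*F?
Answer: -8687/16 ≈ -542.94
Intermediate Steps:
Y(F) = 8/7 - 16*F/7 (Y(F) = 8/7 + (-16*F)/7 = 8/7 - 16*F/7)
C(J) = 18*J (C(J) = 9*(J + J) = 9*(2*J) = 18*J)
-78183/C(Y(-3)) = -78183*1/(18*(8/7 - 16/7*(-3))) = -78183*1/(18*(8/7 + 48/7)) = -78183/(18*8) = -78183/144 = -78183*1/144 = -8687/16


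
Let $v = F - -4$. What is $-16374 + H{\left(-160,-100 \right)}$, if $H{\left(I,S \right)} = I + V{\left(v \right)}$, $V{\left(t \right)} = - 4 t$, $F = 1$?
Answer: $-16554$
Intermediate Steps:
$v = 5$ ($v = 1 - -4 = 1 + 4 = 5$)
$H{\left(I,S \right)} = -20 + I$ ($H{\left(I,S \right)} = I - 20 = -20 + I$)
$-16374 + H{\left(-160,-100 \right)} = -16374 - 180 = -16554$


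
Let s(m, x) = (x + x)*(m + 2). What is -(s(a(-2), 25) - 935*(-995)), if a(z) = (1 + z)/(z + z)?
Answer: -1860875/2 ≈ -9.3044e+5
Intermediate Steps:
a(z) = (1 + z)/(2*z) (a(z) = (1 + z)/((2*z)) = (1 + z)*(1/(2*z)) = (1 + z)/(2*z))
s(m, x) = 2*x*(2 + m) (s(m, x) = (2*x)*(2 + m) = 2*x*(2 + m))
-(s(a(-2), 25) - 935*(-995)) = -(2*25*(2 + (½)*(1 - 2)/(-2)) - 935*(-995)) = -(2*25*(2 + (½)*(-½)*(-1)) + 930325) = -(2*25*(2 + ¼) + 930325) = -(2*25*(9/4) + 930325) = -(225/2 + 930325) = -1*1860875/2 = -1860875/2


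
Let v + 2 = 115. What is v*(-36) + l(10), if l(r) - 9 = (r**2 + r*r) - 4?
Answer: -3863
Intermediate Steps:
v = 113 (v = -2 + 115 = 113)
l(r) = 5 + 2*r**2 (l(r) = 9 + ((r**2 + r*r) - 4) = 9 + ((r**2 + r**2) - 4) = 9 + (2*r**2 - 4) = 9 + (-4 + 2*r**2) = 5 + 2*r**2)
v*(-36) + l(10) = 113*(-36) + (5 + 2*10**2) = -4068 + (5 + 2*100) = -4068 + (5 + 200) = -4068 + 205 = -3863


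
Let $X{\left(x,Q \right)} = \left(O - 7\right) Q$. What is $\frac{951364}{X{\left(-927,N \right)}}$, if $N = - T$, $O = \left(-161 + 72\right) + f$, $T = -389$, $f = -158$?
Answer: $- \frac{475682}{49403} \approx -9.6286$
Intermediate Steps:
$O = -247$ ($O = \left(-161 + 72\right) - 158 = -89 - 158 = -247$)
$N = 389$ ($N = \left(-1\right) \left(-389\right) = 389$)
$X{\left(x,Q \right)} = - 254 Q$ ($X{\left(x,Q \right)} = \left(-247 - 7\right) Q = - 254 Q$)
$\frac{951364}{X{\left(-927,N \right)}} = \frac{951364}{\left(-254\right) 389} = \frac{951364}{-98806} = 951364 \left(- \frac{1}{98806}\right) = - \frac{475682}{49403}$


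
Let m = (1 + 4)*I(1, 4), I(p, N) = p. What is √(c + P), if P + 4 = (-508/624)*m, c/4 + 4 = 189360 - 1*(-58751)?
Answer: 7*√123222099/78 ≈ 996.20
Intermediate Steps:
m = 5 (m = (1 + 4)*1 = 5*1 = 5)
c = 992428 (c = -16 + 4*(189360 - 1*(-58751)) = -16 + 4*(189360 + 58751) = -16 + 4*248111 = -16 + 992444 = 992428)
P = -1259/156 (P = -4 - 508/624*5 = -4 - 508*1/624*5 = -4 - 127/156*5 = -4 - 635/156 = -1259/156 ≈ -8.0705)
√(c + P) = √(992428 - 1259/156) = √(154817509/156) = 7*√123222099/78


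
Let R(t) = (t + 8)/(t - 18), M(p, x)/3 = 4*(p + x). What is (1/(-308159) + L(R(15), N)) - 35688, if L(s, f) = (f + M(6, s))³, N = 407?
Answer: 17850083881484/308159 ≈ 5.7925e+7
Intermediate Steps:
M(p, x) = 12*p + 12*x (M(p, x) = 3*(4*(p + x)) = 3*(4*p + 4*x) = 12*p + 12*x)
R(t) = (8 + t)/(-18 + t)
L(s, f) = (72 + f + 12*s)³ (L(s, f) = (f + (12*6 + 12*s))³ = (f + (72 + 12*s))³ = (72 + f + 12*s)³)
(1/(-308159) + L(R(15), N)) - 35688 = (1/(-308159) + (72 + 407 + 12*((8 + 15)/(-18 + 15)))³) - 35688 = (-1/308159 + (72 + 407 + 12*(23/(-3)))³) - 35688 = (-1/308159 + (72 + 407 + 12*(-⅓*23))³) - 35688 = (-1/308159 + (72 + 407 + 12*(-23/3))³) - 35688 = (-1/308159 + (72 + 407 - 92)³) - 35688 = (-1/308159 + 387³) - 35688 = (-1/308159 + 57960603) - 35688 = 17861081459876/308159 - 35688 = 17850083881484/308159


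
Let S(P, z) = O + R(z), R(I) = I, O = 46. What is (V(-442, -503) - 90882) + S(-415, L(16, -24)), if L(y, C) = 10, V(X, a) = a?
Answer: -91329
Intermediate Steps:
S(P, z) = 46 + z
(V(-442, -503) - 90882) + S(-415, L(16, -24)) = (-503 - 90882) + (46 + 10) = -91385 + 56 = -91329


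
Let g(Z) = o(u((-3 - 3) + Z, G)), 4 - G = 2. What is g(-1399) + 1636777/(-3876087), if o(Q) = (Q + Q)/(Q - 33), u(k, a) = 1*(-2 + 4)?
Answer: -66244435/120158697 ≈ -0.55131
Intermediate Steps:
G = 2 (G = 4 - 1*2 = 4 - 2 = 2)
u(k, a) = 2 (u(k, a) = 1*2 = 2)
o(Q) = 2*Q/(-33 + Q) (o(Q) = (2*Q)/(-33 + Q) = 2*Q/(-33 + Q))
g(Z) = -4/31 (g(Z) = 2*2/(-33 + 2) = 2*2/(-31) = 2*2*(-1/31) = -4/31)
g(-1399) + 1636777/(-3876087) = -4/31 + 1636777/(-3876087) = -4/31 + 1636777*(-1/3876087) = -4/31 - 1636777/3876087 = -66244435/120158697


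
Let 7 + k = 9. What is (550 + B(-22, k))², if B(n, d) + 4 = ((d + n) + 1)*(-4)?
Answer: 386884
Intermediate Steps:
k = 2 (k = -7 + 9 = 2)
B(n, d) = -8 - 4*d - 4*n (B(n, d) = -4 + ((d + n) + 1)*(-4) = -4 + (1 + d + n)*(-4) = -4 + (-4 - 4*d - 4*n) = -8 - 4*d - 4*n)
(550 + B(-22, k))² = (550 + (-8 - 4*2 - 4*(-22)))² = (550 + (-8 - 8 + 88))² = (550 + 72)² = 622² = 386884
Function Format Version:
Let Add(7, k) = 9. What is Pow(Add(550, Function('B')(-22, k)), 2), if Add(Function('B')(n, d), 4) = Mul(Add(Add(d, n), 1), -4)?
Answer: 386884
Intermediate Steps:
k = 2 (k = Add(-7, 9) = 2)
Function('B')(n, d) = Add(-8, Mul(-4, d), Mul(-4, n)) (Function('B')(n, d) = Add(-4, Mul(Add(Add(d, n), 1), -4)) = Add(-4, Mul(Add(1, d, n), -4)) = Add(-4, Add(-4, Mul(-4, d), Mul(-4, n))) = Add(-8, Mul(-4, d), Mul(-4, n)))
Pow(Add(550, Function('B')(-22, k)), 2) = Pow(Add(550, Add(-8, Mul(-4, 2), Mul(-4, -22))), 2) = Pow(Add(550, Add(-8, -8, 88)), 2) = Pow(Add(550, 72), 2) = Pow(622, 2) = 386884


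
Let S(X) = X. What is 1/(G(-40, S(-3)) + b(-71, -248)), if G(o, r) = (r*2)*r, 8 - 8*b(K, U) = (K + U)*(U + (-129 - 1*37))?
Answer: -4/65957 ≈ -6.0646e-5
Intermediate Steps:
b(K, U) = 1 - (-166 + U)*(K + U)/8 (b(K, U) = 1 - (K + U)*(U + (-129 - 1*37))/8 = 1 - (K + U)*(U + (-129 - 37))/8 = 1 - (K + U)*(U - 166)/8 = 1 - (K + U)*(-166 + U)/8 = 1 - (-166 + U)*(K + U)/8)
G(o, r) = 2*r² (G(o, r) = (2*r)*r = 2*r²)
1/(G(-40, S(-3)) + b(-71, -248)) = 1/(2*(-3)² + (1 - ⅛*(-248)² + (83/4)*(-71) + (83/4)*(-248) - ⅛*(-71)*(-248))) = 1/(2*9 + (1 - ⅛*61504 - 5893/4 - 5146 - 2201)) = 1/(18 + (1 - 7688 - 5893/4 - 5146 - 2201)) = 1/(18 - 66029/4) = 1/(-65957/4) = -4/65957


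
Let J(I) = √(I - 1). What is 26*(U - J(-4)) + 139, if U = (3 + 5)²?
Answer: 1803 - 26*I*√5 ≈ 1803.0 - 58.138*I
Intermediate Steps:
J(I) = √(-1 + I)
U = 64 (U = 8² = 64)
26*(U - J(-4)) + 139 = 26*(64 - √(-1 - 4)) + 139 = 26*(64 - √(-5)) + 139 = 26*(64 - I*√5) + 139 = (1664 - 26*I*√5) + 139 = 1803 - 26*I*√5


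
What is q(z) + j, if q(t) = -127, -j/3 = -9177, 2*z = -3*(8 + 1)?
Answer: 27404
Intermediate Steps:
z = -27/2 (z = (-3*(8 + 1))/2 = (-3*9)/2 = (½)*(-27) = -27/2 ≈ -13.500)
j = 27531 (j = -3*(-9177) = 27531)
q(z) + j = -127 + 27531 = 27404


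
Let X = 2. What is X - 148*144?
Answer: -21310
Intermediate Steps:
X - 148*144 = 2 - 148*144 = 2 - 21312 = -21310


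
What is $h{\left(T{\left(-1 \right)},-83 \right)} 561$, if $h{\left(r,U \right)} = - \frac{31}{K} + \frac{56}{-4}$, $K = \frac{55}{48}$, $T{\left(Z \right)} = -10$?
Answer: $- \frac{115158}{5} \approx -23032.0$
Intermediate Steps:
$K = \frac{55}{48}$ ($K = 55 \cdot \frac{1}{48} = \frac{55}{48} \approx 1.1458$)
$h{\left(r,U \right)} = - \frac{2258}{55}$ ($h{\left(r,U \right)} = - \frac{31}{\frac{55}{48}} + \frac{56}{-4} = \left(-31\right) \frac{48}{55} + 56 \left(- \frac{1}{4}\right) = - \frac{1488}{55} - 14 = - \frac{2258}{55}$)
$h{\left(T{\left(-1 \right)},-83 \right)} 561 = \left(- \frac{2258}{55}\right) 561 = - \frac{115158}{5}$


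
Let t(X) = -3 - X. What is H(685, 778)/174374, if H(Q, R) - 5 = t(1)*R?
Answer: -3107/174374 ≈ -0.017818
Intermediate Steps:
H(Q, R) = 5 - 4*R (H(Q, R) = 5 + (-3 - 1*1)*R = 5 + (-3 - 1)*R = 5 - 4*R)
H(685, 778)/174374 = (5 - 4*778)/174374 = (5 - 3112)*(1/174374) = -3107*1/174374 = -3107/174374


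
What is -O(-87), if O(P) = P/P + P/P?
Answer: -2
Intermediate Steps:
O(P) = 2 (O(P) = 1 + 1 = 2)
-O(-87) = -1*2 = -2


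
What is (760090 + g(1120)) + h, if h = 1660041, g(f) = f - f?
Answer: 2420131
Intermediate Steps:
g(f) = 0
(760090 + g(1120)) + h = (760090 + 0) + 1660041 = 760090 + 1660041 = 2420131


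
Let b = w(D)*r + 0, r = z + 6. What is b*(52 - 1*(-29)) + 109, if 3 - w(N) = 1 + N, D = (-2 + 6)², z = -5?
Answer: -1025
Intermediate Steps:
D = 16 (D = 4² = 16)
w(N) = 2 - N (w(N) = 3 - (1 + N) = 3 + (-1 - N) = 2 - N)
r = 1 (r = -5 + 6 = 1)
b = -14 (b = (2 - 1*16)*1 + 0 = (2 - 16)*1 + 0 = -14*1 + 0 = -14 + 0 = -14)
b*(52 - 1*(-29)) + 109 = -14*(52 - 1*(-29)) + 109 = -14*(52 + 29) + 109 = -14*81 + 109 = -1134 + 109 = -1025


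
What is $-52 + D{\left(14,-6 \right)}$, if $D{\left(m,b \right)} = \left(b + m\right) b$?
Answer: $-100$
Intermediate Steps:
$D{\left(m,b \right)} = b \left(b + m\right)$
$-52 + D{\left(14,-6 \right)} = -52 - 6 \left(-6 + 14\right) = -52 - 48 = -100$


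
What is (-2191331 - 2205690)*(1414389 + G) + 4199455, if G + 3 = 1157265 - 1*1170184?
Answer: -6162275630352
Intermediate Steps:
G = -12922 (G = -3 + (1157265 - 1*1170184) = -3 + (1157265 - 1170184) = -3 - 12919 = -12922)
(-2191331 - 2205690)*(1414389 + G) + 4199455 = (-2191331 - 2205690)*(1414389 - 12922) + 4199455 = -4397021*1401467 + 4199455 = -6162279829807 + 4199455 = -6162275630352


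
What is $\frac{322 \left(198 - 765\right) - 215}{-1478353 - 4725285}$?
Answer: $\frac{182789}{6203638} \approx 0.029465$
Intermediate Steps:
$\frac{322 \left(198 - 765\right) - 215}{-1478353 - 4725285} = \frac{322 \left(-567\right) - 215}{-6203638} = \left(-182574 - 215\right) \left(- \frac{1}{6203638}\right) = \left(-182789\right) \left(- \frac{1}{6203638}\right) = \frac{182789}{6203638}$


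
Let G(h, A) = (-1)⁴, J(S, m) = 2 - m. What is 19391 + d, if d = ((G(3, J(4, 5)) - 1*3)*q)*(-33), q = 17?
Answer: 20513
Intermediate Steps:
G(h, A) = 1
d = 1122 (d = ((1 - 1*3)*17)*(-33) = ((1 - 3)*17)*(-33) = -2*17*(-33) = -34*(-33) = 1122)
19391 + d = 19391 + 1122 = 20513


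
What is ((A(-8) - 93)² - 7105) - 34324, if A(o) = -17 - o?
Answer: -31025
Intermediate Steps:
((A(-8) - 93)² - 7105) - 34324 = (((-17 - 1*(-8)) - 93)² - 7105) - 34324 = (((-17 + 8) - 93)² - 7105) - 34324 = ((-9 - 93)² - 7105) - 34324 = ((-102)² - 7105) - 34324 = (10404 - 7105) - 34324 = 3299 - 34324 = -31025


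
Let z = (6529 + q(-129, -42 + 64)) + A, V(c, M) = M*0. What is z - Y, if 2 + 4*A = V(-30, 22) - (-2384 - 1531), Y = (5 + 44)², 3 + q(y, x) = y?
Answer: 19897/4 ≈ 4974.3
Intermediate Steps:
q(y, x) = -3 + y
V(c, M) = 0
Y = 2401 (Y = 49² = 2401)
A = 3913/4 (A = -½ + (0 - (-2384 - 1531))/4 = -½ + (0 - 1*(-3915))/4 = -½ + (0 + 3915)/4 = -½ + (¼)*3915 = -½ + 3915/4 = 3913/4 ≈ 978.25)
z = 29501/4 (z = (6529 + (-3 - 129)) + 3913/4 = (6529 - 132) + 3913/4 = 6397 + 3913/4 = 29501/4 ≈ 7375.3)
z - Y = 29501/4 - 1*2401 = 29501/4 - 2401 = 19897/4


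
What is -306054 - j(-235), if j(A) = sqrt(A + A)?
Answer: -306054 - I*sqrt(470) ≈ -3.0605e+5 - 21.679*I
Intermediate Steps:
j(A) = sqrt(2)*sqrt(A) (j(A) = sqrt(2*A) = sqrt(2)*sqrt(A))
-306054 - j(-235) = -306054 - sqrt(2)*sqrt(-235) = -306054 - sqrt(2)*I*sqrt(235) = -306054 - I*sqrt(470)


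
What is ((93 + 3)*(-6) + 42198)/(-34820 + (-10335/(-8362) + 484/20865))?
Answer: -1037417230980/867847814231 ≈ -1.1954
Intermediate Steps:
((93 + 3)*(-6) + 42198)/(-34820 + (-10335/(-8362) + 484/20865)) = (96*(-6) + 42198)/(-34820 + (-10335*(-1/8362) + 484*(1/20865))) = (-576 + 42198)/(-34820 + (10335/8362 + 484/20865)) = 41622/(-34820 + 219686983/174473130) = 41622/(-6074934699617/174473130) = 41622*(-174473130/6074934699617) = -1037417230980/867847814231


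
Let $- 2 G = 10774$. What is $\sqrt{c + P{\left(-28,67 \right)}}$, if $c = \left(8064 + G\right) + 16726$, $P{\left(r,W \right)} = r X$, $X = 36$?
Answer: $\sqrt{18395} \approx 135.63$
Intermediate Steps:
$G = -5387$ ($G = \left(- \frac{1}{2}\right) 10774 = -5387$)
$P{\left(r,W \right)} = 36 r$ ($P{\left(r,W \right)} = r 36 = 36 r$)
$c = 19403$ ($c = \left(8064 - 5387\right) + 16726 = 2677 + 16726 = 19403$)
$\sqrt{c + P{\left(-28,67 \right)}} = \sqrt{19403 + 36 \left(-28\right)} = \sqrt{19403 - 1008} = \sqrt{18395}$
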